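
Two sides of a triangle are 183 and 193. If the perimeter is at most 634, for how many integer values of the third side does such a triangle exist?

248

Triangle inequality: 10 < x < 376. Perimeter ≤ 634 gives x ≤ 634 − 183 − 193 = 258.
So 10 < x ≤ 258; integers 11 through 258: 248 values.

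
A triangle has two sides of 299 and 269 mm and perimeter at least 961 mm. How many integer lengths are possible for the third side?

Triangle inequality: 30 < x < 568. Perimeter ≥ 961 gives x ≥ 961 − 299 − 269 = 393.
So 393 ≤ x < 568; integers 393 through 567: 175 values.

175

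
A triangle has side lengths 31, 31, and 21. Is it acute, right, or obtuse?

acute

Compare the square of the longest side to the sum of squares of the other two: 21² + 31² = 1402 > 961 = 31².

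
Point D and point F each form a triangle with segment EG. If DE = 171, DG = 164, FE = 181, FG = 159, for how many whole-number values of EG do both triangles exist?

From triangle DEG: 7 < EG < 335.
From triangle FEG: 22 < EG < 340.
Intersection: 22 < EG < 335, so integers 23 through 334: 312 values.

312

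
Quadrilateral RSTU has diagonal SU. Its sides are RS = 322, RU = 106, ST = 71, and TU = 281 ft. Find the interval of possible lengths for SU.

216 < SU < 352

From triangle RSU: |322 − 106| < SU < 322 + 106, i.e. 216 < SU < 428.
From triangle TSU: 210 < SU < 352.
Both must hold, so SU lies in the intersection.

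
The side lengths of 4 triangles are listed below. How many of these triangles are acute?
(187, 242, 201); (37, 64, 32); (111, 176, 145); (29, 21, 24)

(187,242,201): 187²+201² = 75370 > 58564 = 242² → acute
(37,64,32): 32²+37² = 2393 < 4096 = 64² → obtuse
(111,176,145): 111²+145² = 33346 > 30976 = 176² → acute
(29,21,24): 21²+24² = 1017 > 841 = 29² → acute
3 of the 4 are acute.

3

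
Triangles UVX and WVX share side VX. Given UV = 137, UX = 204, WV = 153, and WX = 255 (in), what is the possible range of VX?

102 < VX < 341

From triangle UVX: |137 − 204| < VX < 137 + 204, i.e. 67 < VX < 341.
From triangle WVX: 102 < VX < 408.
Both must hold, so VX lies in the intersection.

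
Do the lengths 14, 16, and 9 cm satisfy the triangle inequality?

Yes

The longest side is 16, and the other two sum to 23.
Since 23 > 16, the triangle inequality holds.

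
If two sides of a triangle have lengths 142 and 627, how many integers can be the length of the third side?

The third side lies in the open interval (485, 769).
Integers from 486 to 768 inclusive: 768 − 486 + 1 = 283.

283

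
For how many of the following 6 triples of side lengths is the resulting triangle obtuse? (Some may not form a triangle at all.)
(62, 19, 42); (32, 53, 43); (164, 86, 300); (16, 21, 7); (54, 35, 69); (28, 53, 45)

2

(62,19,42): 19+42 ≤ 62, not a triangle
(32,53,43): 32²+43² = 2873 > 2809 = 53² → acute
(164,86,300): 86+164 ≤ 300, not a triangle
(16,21,7): 7²+16² = 305 < 441 = 21² → obtuse
(54,35,69): 35²+54² = 4141 < 4761 = 69² → obtuse
(28,53,45): 28²+45² = 2809 = 53² → right
2 of the 6 are obtuse.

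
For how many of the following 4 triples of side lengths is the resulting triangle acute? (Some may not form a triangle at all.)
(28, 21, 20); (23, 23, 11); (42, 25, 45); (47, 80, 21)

3

(28,21,20): 20²+21² = 841 > 784 = 28² → acute
(23,23,11): 11²+23² = 650 > 529 = 23² → acute
(42,25,45): 25²+42² = 2389 > 2025 = 45² → acute
(47,80,21): 21+47 ≤ 80, not a triangle
3 of the 4 are acute.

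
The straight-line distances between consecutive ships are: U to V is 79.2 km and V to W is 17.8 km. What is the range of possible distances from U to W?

By the triangle inequality, |79.2 − 17.8| ≤ UW ≤ 79.2 + 17.8.

61.4 ≤ UW ≤ 97.0 km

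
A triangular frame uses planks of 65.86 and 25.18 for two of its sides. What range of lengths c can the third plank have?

By the triangle inequality, c must be less than 65.86 + 25.18 = 91.04 and greater than |65.86 − 25.18| = 40.68.

40.68 < c < 91.04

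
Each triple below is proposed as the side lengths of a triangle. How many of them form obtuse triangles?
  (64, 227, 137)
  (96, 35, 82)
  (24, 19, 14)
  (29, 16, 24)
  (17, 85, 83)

(64,227,137): 64+137 ≤ 227, not a triangle
(96,35,82): 35²+82² = 7949 < 9216 = 96² → obtuse
(24,19,14): 14²+19² = 557 < 576 = 24² → obtuse
(29,16,24): 16²+24² = 832 < 841 = 29² → obtuse
(17,85,83): 17²+83² = 7178 < 7225 = 85² → obtuse
4 of the 5 are obtuse.

4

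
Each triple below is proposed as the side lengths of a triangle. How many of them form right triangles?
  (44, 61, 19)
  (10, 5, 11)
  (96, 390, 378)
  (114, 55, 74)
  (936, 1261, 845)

(44,61,19): 19²+44² = 2297 < 3721 = 61² → obtuse
(10,5,11): 5²+10² = 125 > 121 = 11² → acute
(96,390,378): 96²+378² = 152100 = 390² → right
(114,55,74): 55²+74² = 8501 < 12996 = 114² → obtuse
(936,1261,845): 845²+936² = 1590121 = 1261² → right
2 of the 5 are right.

2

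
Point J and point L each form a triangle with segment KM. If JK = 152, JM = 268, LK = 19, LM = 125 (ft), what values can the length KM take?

From triangle JKM: |152 − 268| < KM < 152 + 268, i.e. 116 < KM < 420.
From triangle LKM: 106 < KM < 144.
Both must hold, so KM lies in the intersection.

116 < KM < 144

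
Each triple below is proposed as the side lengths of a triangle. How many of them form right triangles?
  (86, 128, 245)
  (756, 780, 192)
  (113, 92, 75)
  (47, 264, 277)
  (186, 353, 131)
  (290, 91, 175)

1

(86,128,245): 86+128 ≤ 245, not a triangle
(756,780,192): 192²+756² = 608400 = 780² → right
(113,92,75): 75²+92² = 14089 > 12769 = 113² → acute
(47,264,277): 47²+264² = 71905 < 76729 = 277² → obtuse
(186,353,131): 131+186 ≤ 353, not a triangle
(290,91,175): 91+175 ≤ 290, not a triangle
1 of the 6 is right.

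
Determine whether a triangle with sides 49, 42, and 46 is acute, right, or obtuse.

Compare the square of the longest side to the sum of squares of the other two: 42² + 46² = 3880 > 2401 = 49².

acute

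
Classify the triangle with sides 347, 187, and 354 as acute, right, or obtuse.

acute

Compare the square of the longest side to the sum of squares of the other two: 187² + 347² = 155378 > 125316 = 354².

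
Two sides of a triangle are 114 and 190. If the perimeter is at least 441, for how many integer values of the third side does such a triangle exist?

Triangle inequality: 76 < x < 304. Perimeter ≥ 441 gives x ≥ 441 − 114 − 190 = 137.
So 137 ≤ x < 304; integers 137 through 303: 167 values.

167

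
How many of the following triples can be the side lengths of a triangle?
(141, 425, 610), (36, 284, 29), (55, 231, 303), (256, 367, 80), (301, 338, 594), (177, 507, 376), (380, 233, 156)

3

(141,425,610): 141+425 ≤ 610 → not valid
(29,36,284): 29+36 ≤ 284 → not valid
(55,231,303): 55+231 ≤ 303 → not valid
(80,256,367): 80+256 ≤ 367 → not valid
(301,338,594): 301+338 > 594 → valid
(177,376,507): 177+376 > 507 → valid
(156,233,380): 156+233 > 380 → valid
3 of the 7 triples form a triangle.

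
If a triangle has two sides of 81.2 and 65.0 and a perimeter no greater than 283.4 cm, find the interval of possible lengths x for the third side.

16.2 < x ≤ 137.2

Triangle inequality alone gives 16.2 < x < 146.2.
The perimeter condition gives x ≤ 283.4 − 81.2 − 65.0 = 137.2.
Intersecting the two: 16.2 < x ≤ 137.2.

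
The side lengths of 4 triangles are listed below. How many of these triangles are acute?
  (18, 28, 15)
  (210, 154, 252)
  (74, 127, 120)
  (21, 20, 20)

3

(18,28,15): 15²+18² = 549 < 784 = 28² → obtuse
(210,154,252): 154²+210² = 67816 > 63504 = 252² → acute
(74,127,120): 74²+120² = 19876 > 16129 = 127² → acute
(21,20,20): 20²+20² = 800 > 441 = 21² → acute
3 of the 4 are acute.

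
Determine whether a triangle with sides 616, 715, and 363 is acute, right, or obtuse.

right

Compare the square of the longest side to the sum of squares of the other two: 363² + 616² = 511225 = 715².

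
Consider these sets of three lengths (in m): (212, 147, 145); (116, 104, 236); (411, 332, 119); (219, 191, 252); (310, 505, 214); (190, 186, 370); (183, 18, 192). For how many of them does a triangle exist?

6

(145,147,212): 145+147 > 212 → valid
(104,116,236): 104+116 ≤ 236 → not valid
(119,332,411): 119+332 > 411 → valid
(191,219,252): 191+219 > 252 → valid
(214,310,505): 214+310 > 505 → valid
(186,190,370): 186+190 > 370 → valid
(18,183,192): 18+183 > 192 → valid
6 of the 7 triples form a triangle.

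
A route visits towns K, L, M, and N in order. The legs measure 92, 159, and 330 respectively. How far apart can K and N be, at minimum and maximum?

79 ≤ KN ≤ 581

The maximum is all hops collinear in one direction: 92 + 159 + 330 = 581.
The longest hop is 330; the others sum to 251. Folding the others back against it leaves at least 330 − 251 = 79.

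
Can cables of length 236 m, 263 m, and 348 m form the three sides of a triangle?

Yes

The longest side is 348, and the other two sum to 499.
Since 499 > 348, the triangle inequality holds.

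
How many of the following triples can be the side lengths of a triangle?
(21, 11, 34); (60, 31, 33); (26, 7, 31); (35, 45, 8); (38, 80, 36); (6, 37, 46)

2

(11,21,34): 11+21 ≤ 34 → not valid
(31,33,60): 31+33 > 60 → valid
(7,26,31): 7+26 > 31 → valid
(8,35,45): 8+35 ≤ 45 → not valid
(36,38,80): 36+38 ≤ 80 → not valid
(6,37,46): 6+37 ≤ 46 → not valid
2 of the 6 triples form a triangle.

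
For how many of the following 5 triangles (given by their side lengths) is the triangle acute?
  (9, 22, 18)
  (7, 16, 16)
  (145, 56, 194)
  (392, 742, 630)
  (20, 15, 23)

(9,22,18): 9²+18² = 405 < 484 = 22² → obtuse
(7,16,16): 7²+16² = 305 > 256 = 16² → acute
(145,56,194): 56²+145² = 24161 < 37636 = 194² → obtuse
(392,742,630): 392²+630² = 550564 = 742² → right
(20,15,23): 15²+20² = 625 > 529 = 23² → acute
2 of the 5 are acute.

2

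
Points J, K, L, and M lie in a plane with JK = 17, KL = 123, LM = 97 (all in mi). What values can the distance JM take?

9 ≤ JM ≤ 237 mi

The maximum is all hops collinear in one direction: 17 + 123 + 97 = 237.
The longest hop is 123; the others sum to 114. Folding the others back against it leaves at least 123 − 114 = 9.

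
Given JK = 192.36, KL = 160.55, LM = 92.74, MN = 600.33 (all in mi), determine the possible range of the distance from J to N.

The maximum is all hops collinear in one direction: 192.36 + 160.55 + 92.74 + 600.33 = 1045.98.
The longest hop is 600.33; the others sum to 445.65. Folding the others back against it leaves at least 600.33 − 445.65 = 154.68.

154.68 ≤ JN ≤ 1045.98 mi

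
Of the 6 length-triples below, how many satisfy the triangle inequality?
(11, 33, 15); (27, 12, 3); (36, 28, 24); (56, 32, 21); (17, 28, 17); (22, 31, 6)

(11,15,33): 11+15 ≤ 33 → not valid
(3,12,27): 3+12 ≤ 27 → not valid
(24,28,36): 24+28 > 36 → valid
(21,32,56): 21+32 ≤ 56 → not valid
(17,17,28): 17+17 > 28 → valid
(6,22,31): 6+22 ≤ 31 → not valid
2 of the 6 triples form a triangle.

2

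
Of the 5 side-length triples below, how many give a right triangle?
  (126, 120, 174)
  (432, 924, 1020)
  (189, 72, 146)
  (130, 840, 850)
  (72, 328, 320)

(126,120,174): 120²+126² = 30276 = 174² → right
(432,924,1020): 432²+924² = 1040400 = 1020² → right
(189,72,146): 72²+146² = 26500 < 35721 = 189² → obtuse
(130,840,850): 130²+840² = 722500 = 850² → right
(72,328,320): 72²+320² = 107584 = 328² → right
4 of the 5 are right.

4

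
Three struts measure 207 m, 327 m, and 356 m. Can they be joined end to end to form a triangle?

Yes

The longest side is 356, and the other two sum to 534.
Since 534 > 356, the triangle inequality holds.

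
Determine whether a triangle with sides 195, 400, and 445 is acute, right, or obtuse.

Compare the square of the longest side to the sum of squares of the other two: 195² + 400² = 198025 = 445².

right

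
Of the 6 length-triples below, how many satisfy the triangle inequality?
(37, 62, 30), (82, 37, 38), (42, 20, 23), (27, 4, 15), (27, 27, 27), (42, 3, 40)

(30,37,62): 30+37 > 62 → valid
(37,38,82): 37+38 ≤ 82 → not valid
(20,23,42): 20+23 > 42 → valid
(4,15,27): 4+15 ≤ 27 → not valid
(27,27,27): 27+27 > 27 → valid
(3,40,42): 3+40 > 42 → valid
4 of the 6 triples form a triangle.

4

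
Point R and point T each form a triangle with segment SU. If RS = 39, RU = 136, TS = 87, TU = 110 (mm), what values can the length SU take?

From triangle RSU: |39 − 136| < SU < 39 + 136, i.e. 97 < SU < 175.
From triangle TSU: 23 < SU < 197.
Both must hold, so SU lies in the intersection.

97 < SU < 175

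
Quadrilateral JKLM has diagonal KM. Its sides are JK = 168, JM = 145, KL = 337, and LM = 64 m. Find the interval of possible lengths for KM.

273 < KM < 313

From triangle JKM: |168 − 145| < KM < 168 + 145, i.e. 23 < KM < 313.
From triangle LKM: 273 < KM < 401.
Both must hold, so KM lies in the intersection.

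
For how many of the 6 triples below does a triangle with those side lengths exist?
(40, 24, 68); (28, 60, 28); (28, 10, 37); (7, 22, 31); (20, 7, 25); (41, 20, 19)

(24,40,68): 24+40 ≤ 68 → not valid
(28,28,60): 28+28 ≤ 60 → not valid
(10,28,37): 10+28 > 37 → valid
(7,22,31): 7+22 ≤ 31 → not valid
(7,20,25): 7+20 > 25 → valid
(19,20,41): 19+20 ≤ 41 → not valid
2 of the 6 triples form a triangle.

2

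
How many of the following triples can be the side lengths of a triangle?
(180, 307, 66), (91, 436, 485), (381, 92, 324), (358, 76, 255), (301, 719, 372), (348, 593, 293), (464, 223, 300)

4

(66,180,307): 66+180 ≤ 307 → not valid
(91,436,485): 91+436 > 485 → valid
(92,324,381): 92+324 > 381 → valid
(76,255,358): 76+255 ≤ 358 → not valid
(301,372,719): 301+372 ≤ 719 → not valid
(293,348,593): 293+348 > 593 → valid
(223,300,464): 223+300 > 464 → valid
4 of the 7 triples form a triangle.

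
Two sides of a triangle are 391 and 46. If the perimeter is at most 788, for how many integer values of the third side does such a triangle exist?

Triangle inequality: 345 < x < 437. Perimeter ≤ 788 gives x ≤ 788 − 391 − 46 = 351.
So 345 < x ≤ 351; integers 346 through 351: 6 values.

6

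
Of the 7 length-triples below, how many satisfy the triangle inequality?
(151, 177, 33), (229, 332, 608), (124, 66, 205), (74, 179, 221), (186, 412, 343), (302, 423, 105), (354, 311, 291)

4

(33,151,177): 33+151 > 177 → valid
(229,332,608): 229+332 ≤ 608 → not valid
(66,124,205): 66+124 ≤ 205 → not valid
(74,179,221): 74+179 > 221 → valid
(186,343,412): 186+343 > 412 → valid
(105,302,423): 105+302 ≤ 423 → not valid
(291,311,354): 291+311 > 354 → valid
4 of the 7 triples form a triangle.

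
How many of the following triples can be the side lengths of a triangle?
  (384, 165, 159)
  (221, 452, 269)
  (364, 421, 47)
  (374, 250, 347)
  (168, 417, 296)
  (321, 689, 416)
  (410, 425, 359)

5

(159,165,384): 159+165 ≤ 384 → not valid
(221,269,452): 221+269 > 452 → valid
(47,364,421): 47+364 ≤ 421 → not valid
(250,347,374): 250+347 > 374 → valid
(168,296,417): 168+296 > 417 → valid
(321,416,689): 321+416 > 689 → valid
(359,410,425): 359+410 > 425 → valid
5 of the 7 triples form a triangle.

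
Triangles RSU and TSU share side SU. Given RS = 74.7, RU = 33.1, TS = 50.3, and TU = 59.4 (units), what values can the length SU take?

From triangle RSU: |74.7 − 33.1| < SU < 74.7 + 33.1, i.e. 41.6 < SU < 107.8.
From triangle TSU: 9.1 < SU < 109.7.
Both must hold, so SU lies in the intersection.

41.6 < SU < 107.8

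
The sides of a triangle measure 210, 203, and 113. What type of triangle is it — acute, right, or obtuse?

acute

Compare the square of the longest side to the sum of squares of the other two: 113² + 203² = 53978 > 44100 = 210².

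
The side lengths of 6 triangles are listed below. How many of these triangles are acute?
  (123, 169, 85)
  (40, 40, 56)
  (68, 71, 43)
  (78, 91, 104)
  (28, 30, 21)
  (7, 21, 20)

5

(123,169,85): 85²+123² = 22354 < 28561 = 169² → obtuse
(40,40,56): 40²+40² = 3200 > 3136 = 56² → acute
(68,71,43): 43²+68² = 6473 > 5041 = 71² → acute
(78,91,104): 78²+91² = 14365 > 10816 = 104² → acute
(28,30,21): 21²+28² = 1225 > 900 = 30² → acute
(7,21,20): 7²+20² = 449 > 441 = 21² → acute
5 of the 6 are acute.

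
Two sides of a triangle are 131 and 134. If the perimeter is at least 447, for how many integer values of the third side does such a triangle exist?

83

Triangle inequality: 3 < x < 265. Perimeter ≥ 447 gives x ≥ 447 − 131 − 134 = 182.
So 182 ≤ x < 265; integers 182 through 264: 83 values.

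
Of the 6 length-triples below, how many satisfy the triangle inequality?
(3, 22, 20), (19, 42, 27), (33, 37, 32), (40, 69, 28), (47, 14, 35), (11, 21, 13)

(3,20,22): 3+20 > 22 → valid
(19,27,42): 19+27 > 42 → valid
(32,33,37): 32+33 > 37 → valid
(28,40,69): 28+40 ≤ 69 → not valid
(14,35,47): 14+35 > 47 → valid
(11,13,21): 11+13 > 21 → valid
5 of the 6 triples form a triangle.

5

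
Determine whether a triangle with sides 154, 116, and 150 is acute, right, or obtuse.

Compare the square of the longest side to the sum of squares of the other two: 116² + 150² = 35956 > 23716 = 154².

acute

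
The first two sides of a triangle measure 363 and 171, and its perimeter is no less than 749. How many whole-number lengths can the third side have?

Triangle inequality: 192 < x < 534. Perimeter ≥ 749 gives x ≥ 749 − 363 − 171 = 215.
So 215 ≤ x < 534; integers 215 through 533: 319 values.

319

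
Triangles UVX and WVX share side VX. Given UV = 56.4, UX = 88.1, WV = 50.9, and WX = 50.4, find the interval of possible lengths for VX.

31.7 < VX < 101.3

From triangle UVX: |56.4 − 88.1| < VX < 56.4 + 88.1, i.e. 31.7 < VX < 144.5.
From triangle WVX: 0.5 < VX < 101.3.
Both must hold, so VX lies in the intersection.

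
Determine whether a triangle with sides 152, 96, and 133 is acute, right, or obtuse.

acute

Compare the square of the longest side to the sum of squares of the other two: 96² + 133² = 26905 > 23104 = 152².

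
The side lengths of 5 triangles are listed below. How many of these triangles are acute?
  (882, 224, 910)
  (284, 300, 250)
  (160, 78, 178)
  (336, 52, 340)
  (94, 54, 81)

2

(882,224,910): 224²+882² = 828100 = 910² → right
(284,300,250): 250²+284² = 143156 > 90000 = 300² → acute
(160,78,178): 78²+160² = 31684 = 178² → right
(336,52,340): 52²+336² = 115600 = 340² → right
(94,54,81): 54²+81² = 9477 > 8836 = 94² → acute
2 of the 5 are acute.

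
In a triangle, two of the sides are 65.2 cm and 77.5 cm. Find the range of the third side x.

12.3 < x < 142.7

By the triangle inequality, x must be less than 65.2 + 77.5 = 142.7 and greater than |65.2 − 77.5| = 12.3.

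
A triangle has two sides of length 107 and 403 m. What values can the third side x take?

By the triangle inequality, x must be less than 107 + 403 = 510 and greater than |107 − 403| = 296.

296 < x < 510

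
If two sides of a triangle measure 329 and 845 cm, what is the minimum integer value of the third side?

517

The third side must be strictly greater than |329 − 845| = 516.
The smallest integer above 516 is 517.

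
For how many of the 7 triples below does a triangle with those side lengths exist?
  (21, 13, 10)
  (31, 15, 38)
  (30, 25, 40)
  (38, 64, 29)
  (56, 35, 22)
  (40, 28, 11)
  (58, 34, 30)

(10,13,21): 10+13 > 21 → valid
(15,31,38): 15+31 > 38 → valid
(25,30,40): 25+30 > 40 → valid
(29,38,64): 29+38 > 64 → valid
(22,35,56): 22+35 > 56 → valid
(11,28,40): 11+28 ≤ 40 → not valid
(30,34,58): 30+34 > 58 → valid
6 of the 7 triples form a triangle.

6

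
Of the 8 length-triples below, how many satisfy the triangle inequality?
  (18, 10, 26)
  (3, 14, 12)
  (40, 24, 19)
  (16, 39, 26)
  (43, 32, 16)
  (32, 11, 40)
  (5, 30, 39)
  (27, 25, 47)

7

(10,18,26): 10+18 > 26 → valid
(3,12,14): 3+12 > 14 → valid
(19,24,40): 19+24 > 40 → valid
(16,26,39): 16+26 > 39 → valid
(16,32,43): 16+32 > 43 → valid
(11,32,40): 11+32 > 40 → valid
(5,30,39): 5+30 ≤ 39 → not valid
(25,27,47): 25+27 > 47 → valid
7 of the 8 triples form a triangle.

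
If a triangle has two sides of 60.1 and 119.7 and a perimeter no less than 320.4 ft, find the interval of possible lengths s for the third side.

140.6 ≤ s < 179.8

Triangle inequality alone gives 59.6 < s < 179.8.
The perimeter condition gives s ≥ 320.4 − 60.1 − 119.7 = 140.6.
Intersecting the two: 140.6 ≤ s < 179.8.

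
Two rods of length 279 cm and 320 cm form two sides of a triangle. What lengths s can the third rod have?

41 < s < 599 (cm)

By the triangle inequality, s must be less than 279 + 320 = 599 and greater than |279 − 320| = 41.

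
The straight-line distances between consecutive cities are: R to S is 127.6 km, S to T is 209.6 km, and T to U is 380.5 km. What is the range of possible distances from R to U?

43.3 ≤ RU ≤ 717.7 km

The maximum is all hops collinear in one direction: 127.6 + 209.6 + 380.5 = 717.7.
The longest hop is 380.5; the others sum to 337.2. Folding the others back against it leaves at least 380.5 − 337.2 = 43.3.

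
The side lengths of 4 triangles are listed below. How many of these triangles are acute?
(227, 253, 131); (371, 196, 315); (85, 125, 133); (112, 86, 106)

3

(227,253,131): 131²+227² = 68690 > 64009 = 253² → acute
(371,196,315): 196²+315² = 137641 = 371² → right
(85,125,133): 85²+125² = 22850 > 17689 = 133² → acute
(112,86,106): 86²+106² = 18632 > 12544 = 112² → acute
3 of the 4 are acute.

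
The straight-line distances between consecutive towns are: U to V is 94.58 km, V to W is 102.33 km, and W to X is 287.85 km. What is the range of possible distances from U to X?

90.94 ≤ UX ≤ 484.76 km

The maximum is all hops collinear in one direction: 94.58 + 102.33 + 287.85 = 484.76.
The longest hop is 287.85; the others sum to 196.91. Folding the others back against it leaves at least 287.85 − 196.91 = 90.94.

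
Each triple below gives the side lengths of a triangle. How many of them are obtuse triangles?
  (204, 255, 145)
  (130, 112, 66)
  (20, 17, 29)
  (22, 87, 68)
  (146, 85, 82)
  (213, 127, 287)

5

(204,255,145): 145²+204² = 62641 < 65025 = 255² → obtuse
(130,112,66): 66²+112² = 16900 = 130² → right
(20,17,29): 17²+20² = 689 < 841 = 29² → obtuse
(22,87,68): 22²+68² = 5108 < 7569 = 87² → obtuse
(146,85,82): 82²+85² = 13949 < 21316 = 146² → obtuse
(213,127,287): 127²+213² = 61498 < 82369 = 287² → obtuse
5 of the 6 are obtuse.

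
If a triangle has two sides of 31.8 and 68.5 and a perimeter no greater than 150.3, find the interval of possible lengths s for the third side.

Triangle inequality alone gives 36.7 < s < 100.3.
The perimeter condition gives s ≤ 150.3 − 31.8 − 68.5 = 50.0.
Intersecting the two: 36.7 < s ≤ 50.0.

36.7 < s ≤ 50.0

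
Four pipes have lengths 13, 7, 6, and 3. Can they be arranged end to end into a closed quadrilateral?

Yes

A quadrilateral exists iff every side is shorter than the sum of the others — equivalently, the longest side is less than the sum of the rest.
Longest side 13 < 16 (sum of the remaining 3), so yes.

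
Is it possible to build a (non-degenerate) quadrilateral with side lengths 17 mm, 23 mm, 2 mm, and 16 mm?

Yes

A quadrilateral exists iff every side is shorter than the sum of the others — equivalently, the longest side is less than the sum of the rest.
Longest side 23 < 35 (sum of the remaining 3), so yes.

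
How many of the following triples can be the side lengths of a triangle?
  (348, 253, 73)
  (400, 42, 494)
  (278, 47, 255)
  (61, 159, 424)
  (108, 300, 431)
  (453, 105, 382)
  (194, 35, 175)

3

(73,253,348): 73+253 ≤ 348 → not valid
(42,400,494): 42+400 ≤ 494 → not valid
(47,255,278): 47+255 > 278 → valid
(61,159,424): 61+159 ≤ 424 → not valid
(108,300,431): 108+300 ≤ 431 → not valid
(105,382,453): 105+382 > 453 → valid
(35,175,194): 35+175 > 194 → valid
3 of the 7 triples form a triangle.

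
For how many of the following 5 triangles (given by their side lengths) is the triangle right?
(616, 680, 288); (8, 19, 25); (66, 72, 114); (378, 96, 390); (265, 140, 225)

(616,680,288): 288²+616² = 462400 = 680² → right
(8,19,25): 8²+19² = 425 < 625 = 25² → obtuse
(66,72,114): 66²+72² = 9540 < 12996 = 114² → obtuse
(378,96,390): 96²+378² = 152100 = 390² → right
(265,140,225): 140²+225² = 70225 = 265² → right
3 of the 5 are right.

3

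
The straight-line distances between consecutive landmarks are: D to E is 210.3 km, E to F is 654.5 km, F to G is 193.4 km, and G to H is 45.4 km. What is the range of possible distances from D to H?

The maximum is all hops collinear in one direction: 210.3 + 654.5 + 193.4 + 45.4 = 1103.6.
The longest hop is 654.5; the others sum to 449.1. Folding the others back against it leaves at least 654.5 − 449.1 = 205.4.

205.4 ≤ DH ≤ 1103.6 km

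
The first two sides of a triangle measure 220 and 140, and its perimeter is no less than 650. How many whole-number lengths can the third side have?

Triangle inequality: 80 < x < 360. Perimeter ≥ 650 gives x ≥ 650 − 220 − 140 = 290.
So 290 ≤ x < 360; integers 290 through 359: 70 values.

70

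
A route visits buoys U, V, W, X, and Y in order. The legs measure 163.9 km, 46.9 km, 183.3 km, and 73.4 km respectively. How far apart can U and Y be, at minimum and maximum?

0 ≤ UY ≤ 467.5 km

The maximum is all hops collinear in one direction: 163.9 + 46.9 + 183.3 + 73.4 = 467.5.
The longest hop is 183.3; the others sum to 284.2. Since 183.3 ≤ 284.2, the path can fold back on itself completely, so the minimum distance is 0.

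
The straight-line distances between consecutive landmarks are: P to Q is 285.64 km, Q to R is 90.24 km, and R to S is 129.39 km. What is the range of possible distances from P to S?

66.01 ≤ PS ≤ 505.27 km

The maximum is all hops collinear in one direction: 285.64 + 90.24 + 129.39 = 505.27.
The longest hop is 285.64; the others sum to 219.63. Folding the others back against it leaves at least 285.64 − 219.63 = 66.01.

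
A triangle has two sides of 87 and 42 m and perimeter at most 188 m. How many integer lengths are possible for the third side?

Triangle inequality: 45 < x < 129. Perimeter ≤ 188 gives x ≤ 188 − 87 − 42 = 59.
So 45 < x ≤ 59; integers 46 through 59: 14 values.

14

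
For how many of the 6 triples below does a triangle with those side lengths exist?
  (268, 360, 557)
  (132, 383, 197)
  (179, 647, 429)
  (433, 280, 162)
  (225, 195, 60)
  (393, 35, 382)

(268,360,557): 268+360 > 557 → valid
(132,197,383): 132+197 ≤ 383 → not valid
(179,429,647): 179+429 ≤ 647 → not valid
(162,280,433): 162+280 > 433 → valid
(60,195,225): 60+195 > 225 → valid
(35,382,393): 35+382 > 393 → valid
4 of the 6 triples form a triangle.

4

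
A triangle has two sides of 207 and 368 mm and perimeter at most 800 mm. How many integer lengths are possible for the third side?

Triangle inequality: 161 < x < 575. Perimeter ≤ 800 gives x ≤ 800 − 207 − 368 = 225.
So 161 < x ≤ 225; integers 162 through 225: 64 values.

64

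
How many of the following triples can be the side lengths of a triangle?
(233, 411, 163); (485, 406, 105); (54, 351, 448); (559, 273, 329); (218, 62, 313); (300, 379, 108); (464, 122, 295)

3

(163,233,411): 163+233 ≤ 411 → not valid
(105,406,485): 105+406 > 485 → valid
(54,351,448): 54+351 ≤ 448 → not valid
(273,329,559): 273+329 > 559 → valid
(62,218,313): 62+218 ≤ 313 → not valid
(108,300,379): 108+300 > 379 → valid
(122,295,464): 122+295 ≤ 464 → not valid
3 of the 7 triples form a triangle.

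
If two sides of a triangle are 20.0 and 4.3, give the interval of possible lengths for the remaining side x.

By the triangle inequality, x must be less than 20.0 + 4.3 = 24.3 and greater than |20.0 − 4.3| = 15.7.

15.7 < x < 24.3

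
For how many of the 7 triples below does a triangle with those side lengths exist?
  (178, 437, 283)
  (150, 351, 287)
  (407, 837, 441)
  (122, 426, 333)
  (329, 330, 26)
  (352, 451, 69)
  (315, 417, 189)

(178,283,437): 178+283 > 437 → valid
(150,287,351): 150+287 > 351 → valid
(407,441,837): 407+441 > 837 → valid
(122,333,426): 122+333 > 426 → valid
(26,329,330): 26+329 > 330 → valid
(69,352,451): 69+352 ≤ 451 → not valid
(189,315,417): 189+315 > 417 → valid
6 of the 7 triples form a triangle.

6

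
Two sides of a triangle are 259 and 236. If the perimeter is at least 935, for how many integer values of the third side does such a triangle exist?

Triangle inequality: 23 < x < 495. Perimeter ≥ 935 gives x ≥ 935 − 259 − 236 = 440.
So 440 ≤ x < 495; integers 440 through 494: 55 values.

55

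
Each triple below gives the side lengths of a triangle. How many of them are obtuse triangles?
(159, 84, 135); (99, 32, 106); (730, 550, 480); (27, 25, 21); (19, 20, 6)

(159,84,135): 84²+135² = 25281 = 159² → right
(99,32,106): 32²+99² = 10825 < 11236 = 106² → obtuse
(730,550,480): 480²+550² = 532900 = 730² → right
(27,25,21): 21²+25² = 1066 > 729 = 27² → acute
(19,20,6): 6²+19² = 397 < 400 = 20² → obtuse
2 of the 5 are obtuse.

2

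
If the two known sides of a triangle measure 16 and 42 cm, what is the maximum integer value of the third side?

The third side must be strictly less than 16 + 42 = 58.
The largest integer below 58 is 57.

57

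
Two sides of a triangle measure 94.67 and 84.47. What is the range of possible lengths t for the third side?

By the triangle inequality, t must be less than 94.67 + 84.47 = 179.14 and greater than |94.67 − 84.47| = 10.20.

10.20 < t < 179.14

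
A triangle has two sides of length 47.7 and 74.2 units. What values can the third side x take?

26.5 < x < 121.9

By the triangle inequality, x must be less than 47.7 + 74.2 = 121.9 and greater than |47.7 − 74.2| = 26.5.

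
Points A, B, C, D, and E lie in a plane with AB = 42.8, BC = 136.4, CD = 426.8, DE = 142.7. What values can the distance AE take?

104.9 ≤ AE ≤ 748.7

The maximum is all hops collinear in one direction: 42.8 + 136.4 + 426.8 + 142.7 = 748.7.
The longest hop is 426.8; the others sum to 321.9. Folding the others back against it leaves at least 426.8 − 321.9 = 104.9.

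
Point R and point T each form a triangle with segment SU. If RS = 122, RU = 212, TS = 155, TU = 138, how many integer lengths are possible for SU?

202

From triangle RSU: 90 < SU < 334.
From triangle TSU: 17 < SU < 293.
Intersection: 90 < SU < 293, so integers 91 through 292: 202 values.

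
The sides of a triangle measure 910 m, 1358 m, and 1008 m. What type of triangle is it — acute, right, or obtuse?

right

Compare the square of the longest side to the sum of squares of the other two: 910² + 1008² = 1844164 = 1358².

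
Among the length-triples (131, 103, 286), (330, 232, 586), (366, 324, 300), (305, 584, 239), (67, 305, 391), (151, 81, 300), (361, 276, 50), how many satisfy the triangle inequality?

(103,131,286): 103+131 ≤ 286 → not valid
(232,330,586): 232+330 ≤ 586 → not valid
(300,324,366): 300+324 > 366 → valid
(239,305,584): 239+305 ≤ 584 → not valid
(67,305,391): 67+305 ≤ 391 → not valid
(81,151,300): 81+151 ≤ 300 → not valid
(50,276,361): 50+276 ≤ 361 → not valid
1 of the 7 triples forms a triangle.

1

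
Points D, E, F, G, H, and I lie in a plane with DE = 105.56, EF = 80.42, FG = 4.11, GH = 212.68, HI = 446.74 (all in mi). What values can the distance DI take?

The maximum is all hops collinear in one direction: 105.56 + 80.42 + 4.11 + 212.68 + 446.74 = 849.51.
The longest hop is 446.74; the others sum to 402.77. Folding the others back against it leaves at least 446.74 − 402.77 = 43.97.

43.97 ≤ DI ≤ 849.51 mi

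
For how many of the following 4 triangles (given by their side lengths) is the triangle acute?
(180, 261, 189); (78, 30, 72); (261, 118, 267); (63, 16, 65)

(180,261,189): 180²+189² = 68121 = 261² → right
(78,30,72): 30²+72² = 6084 = 78² → right
(261,118,267): 118²+261² = 82045 > 71289 = 267² → acute
(63,16,65): 16²+63² = 4225 = 65² → right
1 of the 4 is acute.

1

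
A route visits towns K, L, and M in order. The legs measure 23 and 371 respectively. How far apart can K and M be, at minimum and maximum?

By the triangle inequality, |23 − 371| ≤ KM ≤ 23 + 371.

348 ≤ KM ≤ 394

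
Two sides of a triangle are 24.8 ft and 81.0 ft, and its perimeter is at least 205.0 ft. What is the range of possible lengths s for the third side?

Triangle inequality alone gives 56.2 < s < 105.8.
The perimeter condition gives s ≥ 205.0 − 24.8 − 81.0 = 99.2.
Intersecting the two: 99.2 ≤ s < 105.8.

99.2 ≤ s < 105.8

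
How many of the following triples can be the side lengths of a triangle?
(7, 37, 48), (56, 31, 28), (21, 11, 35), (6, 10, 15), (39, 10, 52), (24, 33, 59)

2

(7,37,48): 7+37 ≤ 48 → not valid
(28,31,56): 28+31 > 56 → valid
(11,21,35): 11+21 ≤ 35 → not valid
(6,10,15): 6+10 > 15 → valid
(10,39,52): 10+39 ≤ 52 → not valid
(24,33,59): 24+33 ≤ 59 → not valid
2 of the 6 triples form a triangle.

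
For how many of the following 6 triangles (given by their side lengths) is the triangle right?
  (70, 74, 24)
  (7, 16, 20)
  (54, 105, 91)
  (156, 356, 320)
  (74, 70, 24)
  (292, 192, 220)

(70,74,24): 24²+70² = 5476 = 74² → right
(7,16,20): 7²+16² = 305 < 400 = 20² → obtuse
(54,105,91): 54²+91² = 11197 > 11025 = 105² → acute
(156,356,320): 156²+320² = 126736 = 356² → right
(74,70,24): 24²+70² = 5476 = 74² → right
(292,192,220): 192²+220² = 85264 = 292² → right
4 of the 6 are right.

4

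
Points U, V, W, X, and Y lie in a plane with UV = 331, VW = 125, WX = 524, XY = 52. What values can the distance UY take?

16 ≤ UY ≤ 1032

The maximum is all hops collinear in one direction: 331 + 125 + 524 + 52 = 1032.
The longest hop is 524; the others sum to 508. Folding the others back against it leaves at least 524 − 508 = 16.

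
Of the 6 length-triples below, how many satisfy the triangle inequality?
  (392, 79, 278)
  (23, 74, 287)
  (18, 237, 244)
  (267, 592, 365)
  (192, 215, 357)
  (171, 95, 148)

4

(79,278,392): 79+278 ≤ 392 → not valid
(23,74,287): 23+74 ≤ 287 → not valid
(18,237,244): 18+237 > 244 → valid
(267,365,592): 267+365 > 592 → valid
(192,215,357): 192+215 > 357 → valid
(95,148,171): 95+148 > 171 → valid
4 of the 6 triples form a triangle.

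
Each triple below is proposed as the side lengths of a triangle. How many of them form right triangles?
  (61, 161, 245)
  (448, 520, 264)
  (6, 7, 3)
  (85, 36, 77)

2

(61,161,245): 61+161 ≤ 245, not a triangle
(448,520,264): 264²+448² = 270400 = 520² → right
(6,7,3): 3²+6² = 45 < 49 = 7² → obtuse
(85,36,77): 36²+77² = 7225 = 85² → right
2 of the 4 are right.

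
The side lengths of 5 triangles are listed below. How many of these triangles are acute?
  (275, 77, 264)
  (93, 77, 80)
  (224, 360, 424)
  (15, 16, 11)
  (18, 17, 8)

(275,77,264): 77²+264² = 75625 = 275² → right
(93,77,80): 77²+80² = 12329 > 8649 = 93² → acute
(224,360,424): 224²+360² = 179776 = 424² → right
(15,16,11): 11²+15² = 346 > 256 = 16² → acute
(18,17,8): 8²+17² = 353 > 324 = 18² → acute
3 of the 5 are acute.

3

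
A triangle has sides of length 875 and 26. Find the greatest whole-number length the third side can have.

The third side must be strictly less than 875 + 26 = 901.
The largest integer below 901 is 900.

900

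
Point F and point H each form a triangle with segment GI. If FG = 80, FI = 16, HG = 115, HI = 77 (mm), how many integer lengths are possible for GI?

From triangle FGI: 64 < GI < 96.
From triangle HGI: 38 < GI < 192.
Intersection: 64 < GI < 96, so integers 65 through 95: 31 values.

31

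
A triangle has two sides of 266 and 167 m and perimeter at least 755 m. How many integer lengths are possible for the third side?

Triangle inequality: 99 < x < 433. Perimeter ≥ 755 gives x ≥ 755 − 266 − 167 = 322.
So 322 ≤ x < 433; integers 322 through 432: 111 values.

111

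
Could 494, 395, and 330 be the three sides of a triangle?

Yes

The longest side is 494, and the other two sum to 725.
Since 725 > 494, the triangle inequality holds.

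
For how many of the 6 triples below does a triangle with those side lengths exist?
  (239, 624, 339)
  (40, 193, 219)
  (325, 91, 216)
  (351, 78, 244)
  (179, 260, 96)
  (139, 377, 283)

3

(239,339,624): 239+339 ≤ 624 → not valid
(40,193,219): 40+193 > 219 → valid
(91,216,325): 91+216 ≤ 325 → not valid
(78,244,351): 78+244 ≤ 351 → not valid
(96,179,260): 96+179 > 260 → valid
(139,283,377): 139+283 > 377 → valid
3 of the 6 triples form a triangle.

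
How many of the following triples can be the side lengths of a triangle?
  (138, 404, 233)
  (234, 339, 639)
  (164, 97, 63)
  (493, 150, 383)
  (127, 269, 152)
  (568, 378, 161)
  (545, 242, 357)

(138,233,404): 138+233 ≤ 404 → not valid
(234,339,639): 234+339 ≤ 639 → not valid
(63,97,164): 63+97 ≤ 164 → not valid
(150,383,493): 150+383 > 493 → valid
(127,152,269): 127+152 > 269 → valid
(161,378,568): 161+378 ≤ 568 → not valid
(242,357,545): 242+357 > 545 → valid
3 of the 7 triples form a triangle.

3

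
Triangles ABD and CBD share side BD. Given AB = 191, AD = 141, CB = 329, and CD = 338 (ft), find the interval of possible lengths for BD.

50 < BD < 332

From triangle ABD: |191 − 141| < BD < 191 + 141, i.e. 50 < BD < 332.
From triangle CBD: 9 < BD < 667.
Both must hold, so BD lies in the intersection.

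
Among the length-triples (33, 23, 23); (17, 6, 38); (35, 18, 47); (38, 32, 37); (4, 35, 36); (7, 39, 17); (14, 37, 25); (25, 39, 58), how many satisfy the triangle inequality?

(23,23,33): 23+23 > 33 → valid
(6,17,38): 6+17 ≤ 38 → not valid
(18,35,47): 18+35 > 47 → valid
(32,37,38): 32+37 > 38 → valid
(4,35,36): 4+35 > 36 → valid
(7,17,39): 7+17 ≤ 39 → not valid
(14,25,37): 14+25 > 37 → valid
(25,39,58): 25+39 > 58 → valid
6 of the 8 triples form a triangle.

6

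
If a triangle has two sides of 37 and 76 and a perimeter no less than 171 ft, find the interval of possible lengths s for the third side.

58 ≤ s < 113

Triangle inequality alone gives 39 < s < 113.
The perimeter condition gives s ≥ 171 − 37 − 76 = 58.
Intersecting the two: 58 ≤ s < 113.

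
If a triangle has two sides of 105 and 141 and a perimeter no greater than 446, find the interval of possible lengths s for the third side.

36 < s ≤ 200

Triangle inequality alone gives 36 < s < 246.
The perimeter condition gives s ≤ 446 − 105 − 141 = 200.
Intersecting the two: 36 < s ≤ 200.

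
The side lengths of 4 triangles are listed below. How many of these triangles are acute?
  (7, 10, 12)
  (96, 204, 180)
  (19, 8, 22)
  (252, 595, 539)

1

(7,10,12): 7²+10² = 149 > 144 = 12² → acute
(96,204,180): 96²+180² = 41616 = 204² → right
(19,8,22): 8²+19² = 425 < 484 = 22² → obtuse
(252,595,539): 252²+539² = 354025 = 595² → right
1 of the 4 is acute.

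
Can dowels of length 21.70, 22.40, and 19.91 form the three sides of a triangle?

The longest side is 22.40, and the other two sum to 41.61.
Since 41.61 > 22.40, the triangle inequality holds.

Yes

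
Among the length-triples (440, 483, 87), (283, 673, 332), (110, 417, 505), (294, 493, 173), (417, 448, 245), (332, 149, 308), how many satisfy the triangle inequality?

(87,440,483): 87+440 > 483 → valid
(283,332,673): 283+332 ≤ 673 → not valid
(110,417,505): 110+417 > 505 → valid
(173,294,493): 173+294 ≤ 493 → not valid
(245,417,448): 245+417 > 448 → valid
(149,308,332): 149+308 > 332 → valid
4 of the 6 triples form a triangle.

4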